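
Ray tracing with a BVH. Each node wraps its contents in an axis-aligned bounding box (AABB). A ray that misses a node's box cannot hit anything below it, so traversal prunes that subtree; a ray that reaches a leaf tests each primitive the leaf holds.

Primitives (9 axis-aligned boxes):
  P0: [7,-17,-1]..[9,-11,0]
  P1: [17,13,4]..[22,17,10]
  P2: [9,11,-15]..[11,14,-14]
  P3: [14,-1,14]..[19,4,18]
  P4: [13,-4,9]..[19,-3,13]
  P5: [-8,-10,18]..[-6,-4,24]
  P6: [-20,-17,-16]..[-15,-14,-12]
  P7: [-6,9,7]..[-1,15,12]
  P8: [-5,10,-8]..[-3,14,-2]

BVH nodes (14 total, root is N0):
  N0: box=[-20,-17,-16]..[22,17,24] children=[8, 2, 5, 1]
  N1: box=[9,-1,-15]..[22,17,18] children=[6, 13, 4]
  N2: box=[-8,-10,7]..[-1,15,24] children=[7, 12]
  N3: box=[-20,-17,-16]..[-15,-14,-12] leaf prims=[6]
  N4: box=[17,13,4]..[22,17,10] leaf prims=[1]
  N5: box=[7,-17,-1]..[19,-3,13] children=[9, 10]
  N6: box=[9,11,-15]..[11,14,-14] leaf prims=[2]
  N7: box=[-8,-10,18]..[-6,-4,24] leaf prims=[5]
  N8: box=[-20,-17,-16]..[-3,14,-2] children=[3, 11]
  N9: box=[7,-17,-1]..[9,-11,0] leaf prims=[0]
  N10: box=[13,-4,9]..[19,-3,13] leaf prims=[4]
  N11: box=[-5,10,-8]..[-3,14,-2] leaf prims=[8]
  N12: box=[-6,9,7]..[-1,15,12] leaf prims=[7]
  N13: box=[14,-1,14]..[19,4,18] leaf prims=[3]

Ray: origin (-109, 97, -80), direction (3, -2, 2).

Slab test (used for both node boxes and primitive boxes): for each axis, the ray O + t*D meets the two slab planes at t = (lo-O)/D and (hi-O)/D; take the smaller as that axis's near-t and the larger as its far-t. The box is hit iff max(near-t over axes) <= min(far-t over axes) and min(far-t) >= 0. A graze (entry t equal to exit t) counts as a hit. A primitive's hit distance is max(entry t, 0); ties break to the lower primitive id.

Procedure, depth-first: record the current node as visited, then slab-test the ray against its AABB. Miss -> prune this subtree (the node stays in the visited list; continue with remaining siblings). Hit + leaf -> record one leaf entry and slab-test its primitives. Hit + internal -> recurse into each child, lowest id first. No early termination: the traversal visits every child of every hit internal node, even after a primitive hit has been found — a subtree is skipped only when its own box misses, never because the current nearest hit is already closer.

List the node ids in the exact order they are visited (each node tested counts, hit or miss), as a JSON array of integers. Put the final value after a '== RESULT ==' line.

Walk:
N0 x:[89/3,131/3] y:[40,57] z:[32,52] -> hit [40,131/3], descend [1, 2, 5, 8]
  N1 x:[118/3,131/3] y:[40,49] z:[65/2,49] -> hit [40,131/3], descend [4, 6, 13]
    N4 x:[42,131/3] y:[40,42] z:[42,45] -> hit [42,42] leaf, test {P1@t=42}
    N6 x:[118/3,40] y:[83/2,43] z:[65/2,33] -> miss, prune
    N13 x:[41,128/3] y:[93/2,49] z:[47,49] -> miss, prune
  N2 x:[101/3,36] y:[41,107/2] z:[87/2,52] -> miss, prune
  N5 x:[116/3,128/3] y:[50,57] z:[79/2,93/2] -> miss, prune
  N8 x:[89/3,106/3] y:[83/2,57] z:[32,39] -> miss, prune

Visited [0, 1, 4, 6, 13, 2, 5, 8]. Tests: 8 box, 1 leaf. Nearest: P1.

== RESULT ==
[0, 1, 4, 6, 13, 2, 5, 8]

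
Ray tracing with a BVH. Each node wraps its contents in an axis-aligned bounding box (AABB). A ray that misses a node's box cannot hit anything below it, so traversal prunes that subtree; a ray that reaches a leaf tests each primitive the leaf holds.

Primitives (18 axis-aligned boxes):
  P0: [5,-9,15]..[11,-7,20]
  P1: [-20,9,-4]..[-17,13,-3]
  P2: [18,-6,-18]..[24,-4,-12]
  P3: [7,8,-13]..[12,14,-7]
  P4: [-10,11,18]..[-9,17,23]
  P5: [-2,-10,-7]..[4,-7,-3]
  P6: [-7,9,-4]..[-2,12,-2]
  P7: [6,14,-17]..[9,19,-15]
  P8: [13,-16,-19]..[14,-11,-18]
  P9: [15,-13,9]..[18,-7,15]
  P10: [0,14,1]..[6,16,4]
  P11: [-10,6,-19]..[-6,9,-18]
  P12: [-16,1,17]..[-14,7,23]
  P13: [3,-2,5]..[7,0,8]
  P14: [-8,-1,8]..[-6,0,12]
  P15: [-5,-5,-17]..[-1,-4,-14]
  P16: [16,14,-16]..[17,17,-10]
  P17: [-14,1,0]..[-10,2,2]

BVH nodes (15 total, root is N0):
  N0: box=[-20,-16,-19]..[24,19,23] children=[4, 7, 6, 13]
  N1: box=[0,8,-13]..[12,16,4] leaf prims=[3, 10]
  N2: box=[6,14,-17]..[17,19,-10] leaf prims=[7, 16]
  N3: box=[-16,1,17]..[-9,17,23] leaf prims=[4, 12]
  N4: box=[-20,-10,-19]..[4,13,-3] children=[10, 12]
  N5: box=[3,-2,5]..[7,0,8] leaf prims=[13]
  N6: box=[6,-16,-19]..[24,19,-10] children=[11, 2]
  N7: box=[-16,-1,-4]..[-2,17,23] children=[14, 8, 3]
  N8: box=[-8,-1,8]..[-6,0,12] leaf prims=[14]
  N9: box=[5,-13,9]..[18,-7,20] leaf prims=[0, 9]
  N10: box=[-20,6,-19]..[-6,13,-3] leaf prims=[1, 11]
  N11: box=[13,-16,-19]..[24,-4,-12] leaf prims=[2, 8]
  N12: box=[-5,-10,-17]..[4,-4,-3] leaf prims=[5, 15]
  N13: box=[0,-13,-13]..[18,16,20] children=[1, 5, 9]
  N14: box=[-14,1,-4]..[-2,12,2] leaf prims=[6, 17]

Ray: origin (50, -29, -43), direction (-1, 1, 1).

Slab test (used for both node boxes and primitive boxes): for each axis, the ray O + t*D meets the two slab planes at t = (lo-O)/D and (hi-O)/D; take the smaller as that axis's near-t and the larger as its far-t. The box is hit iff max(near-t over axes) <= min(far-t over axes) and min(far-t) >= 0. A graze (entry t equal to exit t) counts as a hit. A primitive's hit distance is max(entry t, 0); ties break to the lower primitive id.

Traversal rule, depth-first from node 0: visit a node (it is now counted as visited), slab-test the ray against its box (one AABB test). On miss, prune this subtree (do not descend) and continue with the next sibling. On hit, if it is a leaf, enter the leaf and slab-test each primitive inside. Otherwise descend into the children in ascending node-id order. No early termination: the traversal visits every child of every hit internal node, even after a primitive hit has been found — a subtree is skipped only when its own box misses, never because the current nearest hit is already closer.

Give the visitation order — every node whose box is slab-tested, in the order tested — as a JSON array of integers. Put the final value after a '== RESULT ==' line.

Trace the traversal:
N0 x:[26,70] y:[13,48] z:[24,66] -> hit [26,48], descend [4, 6, 7, 13]
  N4 x:[46,70] y:[19,42] z:[24,40] -> miss, prune
  N6 x:[26,44] y:[13,48] z:[24,33] -> hit [26,33], descend [2, 11]
    N2 x:[33,44] y:[43,48] z:[26,33] -> miss, prune
    N11 x:[26,37] y:[13,25] z:[24,31] -> miss, prune
  N7 x:[52,66] y:[28,46] z:[39,66] -> miss, prune
  N13 x:[32,50] y:[16,45] z:[30,63] -> hit [32,45], descend [1, 5, 9]
    N1 x:[38,50] y:[37,45] z:[30,47] -> hit [38,45] leaf, test {P3(miss), P10@t=44}
    N5 x:[43,47] y:[27,29] z:[48,51] -> miss, prune
    N9 x:[32,45] y:[16,22] z:[52,63] -> miss, prune

Visited [0, 4, 6, 2, 11, 7, 13, 1, 5, 9]. Tests: 10 box, 1 leaf. Nearest: P10.

== RESULT ==
[0, 4, 6, 2, 11, 7, 13, 1, 5, 9]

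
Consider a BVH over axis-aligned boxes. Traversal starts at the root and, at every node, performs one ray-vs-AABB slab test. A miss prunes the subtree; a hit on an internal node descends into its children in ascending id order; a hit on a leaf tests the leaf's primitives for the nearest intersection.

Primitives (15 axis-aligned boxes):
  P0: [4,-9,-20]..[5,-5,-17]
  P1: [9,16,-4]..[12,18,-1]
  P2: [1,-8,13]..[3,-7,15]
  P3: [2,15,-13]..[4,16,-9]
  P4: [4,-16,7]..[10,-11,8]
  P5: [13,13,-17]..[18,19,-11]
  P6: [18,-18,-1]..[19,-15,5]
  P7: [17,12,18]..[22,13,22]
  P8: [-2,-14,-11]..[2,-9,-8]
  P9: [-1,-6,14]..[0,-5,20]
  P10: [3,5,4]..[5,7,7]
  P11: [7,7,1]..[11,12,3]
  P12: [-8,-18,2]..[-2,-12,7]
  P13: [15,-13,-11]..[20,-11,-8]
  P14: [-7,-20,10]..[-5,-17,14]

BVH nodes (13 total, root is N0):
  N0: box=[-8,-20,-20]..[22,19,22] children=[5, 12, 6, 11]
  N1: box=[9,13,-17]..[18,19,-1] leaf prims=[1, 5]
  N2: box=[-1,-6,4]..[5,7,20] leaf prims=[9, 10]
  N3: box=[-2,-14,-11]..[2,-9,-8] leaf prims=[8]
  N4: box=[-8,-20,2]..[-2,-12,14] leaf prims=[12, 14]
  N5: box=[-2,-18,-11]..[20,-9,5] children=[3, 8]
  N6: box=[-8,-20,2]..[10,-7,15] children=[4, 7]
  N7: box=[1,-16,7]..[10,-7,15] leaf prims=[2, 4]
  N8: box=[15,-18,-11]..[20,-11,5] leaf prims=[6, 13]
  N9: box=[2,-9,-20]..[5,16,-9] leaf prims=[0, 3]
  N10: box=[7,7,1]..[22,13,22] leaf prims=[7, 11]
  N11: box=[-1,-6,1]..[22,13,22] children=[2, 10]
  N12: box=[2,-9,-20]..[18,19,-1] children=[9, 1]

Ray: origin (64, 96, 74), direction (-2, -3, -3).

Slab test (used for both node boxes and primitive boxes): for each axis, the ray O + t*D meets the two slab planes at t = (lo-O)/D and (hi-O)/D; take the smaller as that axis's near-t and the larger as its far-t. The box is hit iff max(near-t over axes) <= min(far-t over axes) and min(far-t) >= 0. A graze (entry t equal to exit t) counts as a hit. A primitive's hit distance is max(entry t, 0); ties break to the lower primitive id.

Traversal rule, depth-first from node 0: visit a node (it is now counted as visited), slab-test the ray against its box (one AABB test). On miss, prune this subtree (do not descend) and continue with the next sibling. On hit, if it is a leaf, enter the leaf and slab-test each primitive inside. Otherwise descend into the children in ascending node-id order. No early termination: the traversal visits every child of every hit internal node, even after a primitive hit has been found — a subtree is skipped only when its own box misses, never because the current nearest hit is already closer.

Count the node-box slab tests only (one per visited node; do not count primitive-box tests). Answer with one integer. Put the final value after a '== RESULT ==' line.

Traverse from the root:
N0 x:[21,36] y:[77/3,116/3] z:[52/3,94/3] -> hit [77/3,94/3], descend [5, 6, 11, 12]
  N5 x:[22,33] y:[35,38] z:[23,85/3] -> miss, prune
  N6 x:[27,36] y:[103/3,116/3] z:[59/3,24] -> miss, prune
  N11 x:[21,65/2] y:[83/3,34] z:[52/3,73/3] -> miss, prune
  N12 x:[23,31] y:[77/3,35] z:[25,94/3] -> hit [77/3,31], descend [1, 9]
    N1 x:[23,55/2] y:[77/3,83/3] z:[25,91/3] -> hit [77/3,55/2] leaf, test {P1@t=26, P5(miss)}
    N9 x:[59/2,31] y:[80/3,35] z:[83/3,94/3] -> hit [59/2,31] leaf, test {P0(miss), P3(miss)}

order=[0, 5, 6, 11, 12, 1, 9]  |boxes|=7  |leaves|=2  hit=P1

== RESULT ==
7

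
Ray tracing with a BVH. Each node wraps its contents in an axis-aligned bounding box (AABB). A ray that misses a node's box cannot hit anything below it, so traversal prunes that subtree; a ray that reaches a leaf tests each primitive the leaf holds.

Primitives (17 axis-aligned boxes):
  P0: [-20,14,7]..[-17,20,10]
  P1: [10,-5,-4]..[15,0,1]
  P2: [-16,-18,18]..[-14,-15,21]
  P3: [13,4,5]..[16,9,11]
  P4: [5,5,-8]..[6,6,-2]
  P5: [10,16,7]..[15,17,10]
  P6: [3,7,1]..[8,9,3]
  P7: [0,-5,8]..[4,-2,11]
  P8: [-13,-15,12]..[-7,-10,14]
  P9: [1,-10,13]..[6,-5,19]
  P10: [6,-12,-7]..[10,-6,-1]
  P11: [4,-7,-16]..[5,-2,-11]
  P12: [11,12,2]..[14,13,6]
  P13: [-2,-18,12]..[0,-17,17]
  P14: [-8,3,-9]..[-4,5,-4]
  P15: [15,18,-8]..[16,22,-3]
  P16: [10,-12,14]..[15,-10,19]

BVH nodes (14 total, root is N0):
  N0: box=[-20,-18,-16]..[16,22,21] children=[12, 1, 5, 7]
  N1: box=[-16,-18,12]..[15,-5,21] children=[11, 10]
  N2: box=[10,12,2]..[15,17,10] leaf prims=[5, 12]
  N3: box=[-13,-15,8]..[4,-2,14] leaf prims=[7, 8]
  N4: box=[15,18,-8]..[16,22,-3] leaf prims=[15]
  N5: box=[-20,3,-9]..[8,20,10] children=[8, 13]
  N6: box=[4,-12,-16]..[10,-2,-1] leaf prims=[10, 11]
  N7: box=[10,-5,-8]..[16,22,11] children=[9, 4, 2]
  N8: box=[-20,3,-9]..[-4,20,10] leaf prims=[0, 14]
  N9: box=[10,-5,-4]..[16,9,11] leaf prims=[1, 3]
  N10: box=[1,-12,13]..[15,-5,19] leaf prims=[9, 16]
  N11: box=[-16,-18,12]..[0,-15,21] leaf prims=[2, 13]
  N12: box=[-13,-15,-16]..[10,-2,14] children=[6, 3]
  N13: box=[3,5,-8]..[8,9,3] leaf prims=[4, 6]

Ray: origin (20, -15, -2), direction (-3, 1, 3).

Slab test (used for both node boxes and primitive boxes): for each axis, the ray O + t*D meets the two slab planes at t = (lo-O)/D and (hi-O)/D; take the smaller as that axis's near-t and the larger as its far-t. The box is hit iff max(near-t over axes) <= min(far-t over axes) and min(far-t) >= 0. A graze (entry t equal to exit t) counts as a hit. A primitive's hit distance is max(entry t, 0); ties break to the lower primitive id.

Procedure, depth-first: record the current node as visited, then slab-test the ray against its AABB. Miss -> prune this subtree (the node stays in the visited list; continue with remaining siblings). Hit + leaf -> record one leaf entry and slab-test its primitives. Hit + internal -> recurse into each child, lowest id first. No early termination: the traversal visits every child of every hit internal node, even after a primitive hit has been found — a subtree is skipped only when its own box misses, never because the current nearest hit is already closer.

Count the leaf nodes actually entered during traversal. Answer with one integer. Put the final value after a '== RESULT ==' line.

Trace the traversal:
N0 x:[4/3,40/3] y:[-3,37] z:[-14/3,23/3] -> hit [4/3,23/3], descend [1, 5, 7, 12]
  N1 x:[5/3,12] y:[-3,10] z:[14/3,23/3] -> hit [14/3,23/3], descend [10, 11]
    N10 x:[5/3,19/3] y:[3,10] z:[5,7] -> hit [5,19/3] leaf, test {P9@t=5, P16(miss)}
    N11 x:[20/3,12] y:[-3,0] z:[14/3,23/3] -> miss, prune
  N5 x:[4,40/3] y:[18,35] z:[-7/3,4] -> miss, prune
  N7 x:[4/3,10/3] y:[10,37] z:[-2,13/3] -> miss, prune
  N12 x:[10/3,11] y:[0,13] z:[-14/3,16/3] -> hit [10/3,16/3], descend [3, 6]
    N3 x:[16/3,11] y:[0,13] z:[10/3,16/3] -> hit [16/3,16/3] leaf, test {P7(miss), P8(miss)}
    N6 x:[10/3,16/3] y:[3,13] z:[-14/3,1/3] -> miss, prune

order=[0, 1, 10, 11, 5, 7, 12, 3, 6]  |boxes|=9  |leaves|=2  hit=P9

== RESULT ==
2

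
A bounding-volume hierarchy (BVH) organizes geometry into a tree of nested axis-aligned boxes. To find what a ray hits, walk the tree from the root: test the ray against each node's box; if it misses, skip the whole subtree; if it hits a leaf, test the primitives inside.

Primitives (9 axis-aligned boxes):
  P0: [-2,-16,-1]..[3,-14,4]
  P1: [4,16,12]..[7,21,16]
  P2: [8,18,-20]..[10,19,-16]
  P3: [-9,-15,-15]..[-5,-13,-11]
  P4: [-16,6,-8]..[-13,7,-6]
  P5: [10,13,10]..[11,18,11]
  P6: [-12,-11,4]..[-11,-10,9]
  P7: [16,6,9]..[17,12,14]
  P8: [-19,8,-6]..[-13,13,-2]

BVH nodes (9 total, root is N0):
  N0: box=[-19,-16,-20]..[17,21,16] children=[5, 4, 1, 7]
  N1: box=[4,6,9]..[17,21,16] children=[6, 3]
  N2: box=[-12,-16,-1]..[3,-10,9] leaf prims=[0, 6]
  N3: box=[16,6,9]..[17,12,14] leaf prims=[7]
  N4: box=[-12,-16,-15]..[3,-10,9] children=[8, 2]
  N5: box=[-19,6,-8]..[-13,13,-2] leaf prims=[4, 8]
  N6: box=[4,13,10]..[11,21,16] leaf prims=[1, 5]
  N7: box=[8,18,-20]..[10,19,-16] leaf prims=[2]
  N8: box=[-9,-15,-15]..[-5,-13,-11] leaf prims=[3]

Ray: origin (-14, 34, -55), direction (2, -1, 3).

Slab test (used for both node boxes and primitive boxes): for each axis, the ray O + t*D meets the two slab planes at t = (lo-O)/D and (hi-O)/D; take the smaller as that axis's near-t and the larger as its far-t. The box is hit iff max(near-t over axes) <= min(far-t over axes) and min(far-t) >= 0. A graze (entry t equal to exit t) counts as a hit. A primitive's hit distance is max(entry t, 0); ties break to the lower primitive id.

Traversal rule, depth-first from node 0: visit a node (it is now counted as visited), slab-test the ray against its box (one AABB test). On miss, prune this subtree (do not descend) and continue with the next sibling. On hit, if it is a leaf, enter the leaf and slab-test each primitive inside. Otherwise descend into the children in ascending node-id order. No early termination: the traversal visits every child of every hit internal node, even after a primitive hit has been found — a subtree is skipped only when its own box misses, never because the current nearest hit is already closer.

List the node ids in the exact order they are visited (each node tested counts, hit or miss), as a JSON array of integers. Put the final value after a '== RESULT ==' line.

Walk:
N0 x:[-5/2,31/2] y:[13,50] z:[35/3,71/3] -> hit [13,31/2], descend [1, 4, 5, 7]
  N1 x:[9,31/2] y:[13,28] z:[64/3,71/3] -> miss, prune
  N4 x:[1,17/2] y:[44,50] z:[40/3,64/3] -> miss, prune
  N5 x:[-5/2,1/2] y:[21,28] z:[47/3,53/3] -> miss, prune
  N7 x:[11,12] y:[15,16] z:[35/3,13] -> miss, prune

Visited [0, 1, 4, 5, 7]. Tests: 5 box, 0 leaf. Nearest: miss.

== RESULT ==
[0, 1, 4, 5, 7]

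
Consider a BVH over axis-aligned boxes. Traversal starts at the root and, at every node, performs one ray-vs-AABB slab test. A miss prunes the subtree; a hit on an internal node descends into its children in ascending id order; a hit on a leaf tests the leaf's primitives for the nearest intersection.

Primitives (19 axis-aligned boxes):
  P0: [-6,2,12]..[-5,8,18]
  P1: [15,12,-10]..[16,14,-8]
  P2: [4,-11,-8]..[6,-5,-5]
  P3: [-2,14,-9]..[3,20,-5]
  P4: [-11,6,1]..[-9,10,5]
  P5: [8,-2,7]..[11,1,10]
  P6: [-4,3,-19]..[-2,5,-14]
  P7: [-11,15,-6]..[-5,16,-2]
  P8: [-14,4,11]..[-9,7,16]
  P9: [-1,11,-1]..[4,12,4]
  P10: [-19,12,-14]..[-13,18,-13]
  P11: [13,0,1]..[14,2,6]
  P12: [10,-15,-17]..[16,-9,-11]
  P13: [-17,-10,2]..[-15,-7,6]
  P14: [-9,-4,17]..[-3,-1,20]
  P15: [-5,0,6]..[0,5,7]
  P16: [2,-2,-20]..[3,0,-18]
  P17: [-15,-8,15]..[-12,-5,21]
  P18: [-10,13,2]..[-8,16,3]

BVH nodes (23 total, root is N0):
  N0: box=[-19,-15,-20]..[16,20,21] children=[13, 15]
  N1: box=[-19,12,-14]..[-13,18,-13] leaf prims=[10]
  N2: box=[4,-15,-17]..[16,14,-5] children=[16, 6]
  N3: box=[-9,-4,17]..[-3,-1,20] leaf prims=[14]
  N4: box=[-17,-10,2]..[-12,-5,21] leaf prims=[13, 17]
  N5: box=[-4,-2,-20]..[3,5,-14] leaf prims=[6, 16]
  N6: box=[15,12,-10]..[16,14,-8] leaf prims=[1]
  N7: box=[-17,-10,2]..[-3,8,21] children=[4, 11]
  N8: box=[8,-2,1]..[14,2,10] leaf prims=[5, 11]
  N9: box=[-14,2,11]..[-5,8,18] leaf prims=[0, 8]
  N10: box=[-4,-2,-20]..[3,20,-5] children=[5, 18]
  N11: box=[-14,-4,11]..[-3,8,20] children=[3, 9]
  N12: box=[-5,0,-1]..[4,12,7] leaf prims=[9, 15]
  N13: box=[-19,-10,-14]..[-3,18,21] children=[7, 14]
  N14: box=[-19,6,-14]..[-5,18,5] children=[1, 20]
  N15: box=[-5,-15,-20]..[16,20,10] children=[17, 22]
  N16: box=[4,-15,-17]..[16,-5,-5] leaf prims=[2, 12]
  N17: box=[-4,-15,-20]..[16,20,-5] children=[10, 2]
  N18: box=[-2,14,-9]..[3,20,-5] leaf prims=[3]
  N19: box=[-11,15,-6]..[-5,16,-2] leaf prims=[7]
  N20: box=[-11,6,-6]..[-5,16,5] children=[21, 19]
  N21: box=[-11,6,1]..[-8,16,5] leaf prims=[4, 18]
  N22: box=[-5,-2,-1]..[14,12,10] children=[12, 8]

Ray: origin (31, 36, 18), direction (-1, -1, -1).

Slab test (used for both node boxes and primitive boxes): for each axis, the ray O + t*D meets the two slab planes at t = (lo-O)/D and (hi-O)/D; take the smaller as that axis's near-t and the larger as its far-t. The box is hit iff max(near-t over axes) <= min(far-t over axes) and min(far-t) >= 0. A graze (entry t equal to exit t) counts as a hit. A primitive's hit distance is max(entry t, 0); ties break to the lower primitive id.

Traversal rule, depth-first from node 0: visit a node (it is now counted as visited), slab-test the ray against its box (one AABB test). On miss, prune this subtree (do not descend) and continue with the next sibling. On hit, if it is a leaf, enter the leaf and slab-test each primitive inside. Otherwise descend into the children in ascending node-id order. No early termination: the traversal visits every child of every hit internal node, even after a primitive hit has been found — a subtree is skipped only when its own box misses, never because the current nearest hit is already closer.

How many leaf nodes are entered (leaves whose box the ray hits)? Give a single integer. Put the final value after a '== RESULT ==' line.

Trace the traversal:
N0 x:[15,50] y:[16,51] z:[-3,38] -> hit [16,38], descend [13, 15]
  N13 x:[34,50] y:[18,46] z:[-3,32] -> miss, prune
  N15 x:[15,36] y:[16,51] z:[8,38] -> hit [16,36], descend [17, 22]
    N17 x:[15,35] y:[16,51] z:[23,38] -> hit [23,35], descend [2, 10]
      N2 x:[15,27] y:[22,51] z:[23,35] -> hit [23,27], descend [6, 16]
        N6 x:[15,16] y:[22,24] z:[26,28] -> miss, prune
        N16 x:[15,27] y:[41,51] z:[23,35] -> miss, prune
      N10 x:[28,35] y:[16,38] z:[23,38] -> hit [28,35], descend [5, 18]
        N5 x:[28,35] y:[31,38] z:[32,38] -> hit [32,35] leaf, test {P6@t=33, P16(miss)}
        N18 x:[28,33] y:[16,22] z:[23,27] -> miss, prune
    N22 x:[17,36] y:[24,38] z:[8,19] -> miss, prune

order=[0, 13, 15, 17, 2, 6, 16, 10, 5, 18, 22]  |boxes|=11  |leaves|=1  hit=P6

== RESULT ==
1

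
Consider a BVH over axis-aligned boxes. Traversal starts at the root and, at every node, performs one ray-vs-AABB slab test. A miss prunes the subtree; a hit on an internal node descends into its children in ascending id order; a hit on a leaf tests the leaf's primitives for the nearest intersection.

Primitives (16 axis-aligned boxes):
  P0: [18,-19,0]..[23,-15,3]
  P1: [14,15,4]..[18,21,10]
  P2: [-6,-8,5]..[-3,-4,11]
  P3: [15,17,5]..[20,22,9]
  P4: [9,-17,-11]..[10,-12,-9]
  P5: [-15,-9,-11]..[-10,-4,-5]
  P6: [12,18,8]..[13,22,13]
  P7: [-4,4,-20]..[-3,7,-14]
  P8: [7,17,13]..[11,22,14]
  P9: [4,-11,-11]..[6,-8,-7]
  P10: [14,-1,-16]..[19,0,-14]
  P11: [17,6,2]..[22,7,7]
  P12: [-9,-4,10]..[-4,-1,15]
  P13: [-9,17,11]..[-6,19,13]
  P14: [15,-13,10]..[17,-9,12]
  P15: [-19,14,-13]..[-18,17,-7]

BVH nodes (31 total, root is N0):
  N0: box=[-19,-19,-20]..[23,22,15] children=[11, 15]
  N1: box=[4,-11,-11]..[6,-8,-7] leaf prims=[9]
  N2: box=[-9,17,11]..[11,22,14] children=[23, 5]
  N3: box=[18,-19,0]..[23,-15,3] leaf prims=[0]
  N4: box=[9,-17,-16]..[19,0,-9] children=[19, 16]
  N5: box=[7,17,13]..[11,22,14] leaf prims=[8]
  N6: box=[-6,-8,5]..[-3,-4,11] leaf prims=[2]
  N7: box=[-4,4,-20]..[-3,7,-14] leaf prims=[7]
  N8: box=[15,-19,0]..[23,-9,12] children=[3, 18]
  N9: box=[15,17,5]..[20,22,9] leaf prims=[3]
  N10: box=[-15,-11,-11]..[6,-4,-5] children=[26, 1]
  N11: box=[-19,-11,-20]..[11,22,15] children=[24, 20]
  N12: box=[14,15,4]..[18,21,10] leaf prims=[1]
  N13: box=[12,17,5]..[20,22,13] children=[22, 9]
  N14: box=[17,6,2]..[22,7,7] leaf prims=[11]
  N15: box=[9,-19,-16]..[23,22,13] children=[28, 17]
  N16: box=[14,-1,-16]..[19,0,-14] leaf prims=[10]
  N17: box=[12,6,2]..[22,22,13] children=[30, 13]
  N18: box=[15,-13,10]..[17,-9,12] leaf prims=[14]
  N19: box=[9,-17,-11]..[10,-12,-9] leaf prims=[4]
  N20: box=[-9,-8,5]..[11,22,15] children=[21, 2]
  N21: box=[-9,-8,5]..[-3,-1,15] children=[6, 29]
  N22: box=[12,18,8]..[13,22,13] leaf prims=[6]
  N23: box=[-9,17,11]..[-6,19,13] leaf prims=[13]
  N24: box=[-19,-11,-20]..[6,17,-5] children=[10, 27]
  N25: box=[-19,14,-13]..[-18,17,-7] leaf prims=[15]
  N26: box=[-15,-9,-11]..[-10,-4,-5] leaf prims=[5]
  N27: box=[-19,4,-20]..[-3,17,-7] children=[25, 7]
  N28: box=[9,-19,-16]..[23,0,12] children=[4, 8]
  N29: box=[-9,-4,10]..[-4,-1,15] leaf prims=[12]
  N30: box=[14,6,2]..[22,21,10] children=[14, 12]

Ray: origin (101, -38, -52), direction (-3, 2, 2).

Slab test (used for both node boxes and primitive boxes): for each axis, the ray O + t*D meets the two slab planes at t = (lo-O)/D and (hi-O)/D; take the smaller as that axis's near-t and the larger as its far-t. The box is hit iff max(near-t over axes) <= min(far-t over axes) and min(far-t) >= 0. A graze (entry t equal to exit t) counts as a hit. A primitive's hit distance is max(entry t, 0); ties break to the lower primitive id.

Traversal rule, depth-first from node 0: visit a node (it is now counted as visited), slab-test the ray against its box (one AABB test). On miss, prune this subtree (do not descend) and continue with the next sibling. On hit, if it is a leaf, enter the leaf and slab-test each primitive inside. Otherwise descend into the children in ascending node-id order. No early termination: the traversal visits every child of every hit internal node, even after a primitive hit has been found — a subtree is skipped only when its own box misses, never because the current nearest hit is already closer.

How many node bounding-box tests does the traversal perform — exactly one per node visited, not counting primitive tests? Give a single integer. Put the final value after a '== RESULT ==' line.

Walk:
N0 x:[26,40] y:[19/2,30] z:[16,67/2] -> hit [26,30], descend [11, 15]
  N11 x:[30,40] y:[27/2,30] z:[16,67/2] -> hit [30,30], descend [20, 24]
    N20 x:[30,110/3] y:[15,30] z:[57/2,67/2] -> hit [30,30], descend [2, 21]
      N2 x:[30,110/3] y:[55/2,30] z:[63/2,33] -> miss, prune
      N21 x:[104/3,110/3] y:[15,37/2] z:[57/2,67/2] -> miss, prune
    N24 x:[95/3,40] y:[27/2,55/2] z:[16,47/2] -> miss, prune
  N15 x:[26,92/3] y:[19/2,30] z:[18,65/2] -> hit [26,30], descend [17, 28]
    N17 x:[79/3,89/3] y:[22,30] z:[27,65/2] -> hit [27,89/3], descend [13, 30]
      N13 x:[27,89/3] y:[55/2,30] z:[57/2,65/2] -> hit [57/2,89/3], descend [9, 22]
        N9 x:[27,86/3] y:[55/2,30] z:[57/2,61/2] -> hit [57/2,86/3] leaf, test {P3@t=57/2}
        N22 x:[88/3,89/3] y:[28,30] z:[30,65/2] -> miss, prune
      N30 x:[79/3,29] y:[22,59/2] z:[27,31] -> hit [27,29], descend [12, 14]
        N12 x:[83/3,29] y:[53/2,59/2] z:[28,31] -> hit [28,29] leaf, test {P1@t=28}
        N14 x:[79/3,28] y:[22,45/2] z:[27,59/2] -> miss, prune
    N28 x:[26,92/3] y:[19/2,19] z:[18,32] -> miss, prune

Summary -> nodes [0, 11, 20, 2, 21, 24, 15, 17, 13, 9, 22, 30, 12, 14, 28]; box-tests=15; leaf-entries=2; first=P1

== RESULT ==
15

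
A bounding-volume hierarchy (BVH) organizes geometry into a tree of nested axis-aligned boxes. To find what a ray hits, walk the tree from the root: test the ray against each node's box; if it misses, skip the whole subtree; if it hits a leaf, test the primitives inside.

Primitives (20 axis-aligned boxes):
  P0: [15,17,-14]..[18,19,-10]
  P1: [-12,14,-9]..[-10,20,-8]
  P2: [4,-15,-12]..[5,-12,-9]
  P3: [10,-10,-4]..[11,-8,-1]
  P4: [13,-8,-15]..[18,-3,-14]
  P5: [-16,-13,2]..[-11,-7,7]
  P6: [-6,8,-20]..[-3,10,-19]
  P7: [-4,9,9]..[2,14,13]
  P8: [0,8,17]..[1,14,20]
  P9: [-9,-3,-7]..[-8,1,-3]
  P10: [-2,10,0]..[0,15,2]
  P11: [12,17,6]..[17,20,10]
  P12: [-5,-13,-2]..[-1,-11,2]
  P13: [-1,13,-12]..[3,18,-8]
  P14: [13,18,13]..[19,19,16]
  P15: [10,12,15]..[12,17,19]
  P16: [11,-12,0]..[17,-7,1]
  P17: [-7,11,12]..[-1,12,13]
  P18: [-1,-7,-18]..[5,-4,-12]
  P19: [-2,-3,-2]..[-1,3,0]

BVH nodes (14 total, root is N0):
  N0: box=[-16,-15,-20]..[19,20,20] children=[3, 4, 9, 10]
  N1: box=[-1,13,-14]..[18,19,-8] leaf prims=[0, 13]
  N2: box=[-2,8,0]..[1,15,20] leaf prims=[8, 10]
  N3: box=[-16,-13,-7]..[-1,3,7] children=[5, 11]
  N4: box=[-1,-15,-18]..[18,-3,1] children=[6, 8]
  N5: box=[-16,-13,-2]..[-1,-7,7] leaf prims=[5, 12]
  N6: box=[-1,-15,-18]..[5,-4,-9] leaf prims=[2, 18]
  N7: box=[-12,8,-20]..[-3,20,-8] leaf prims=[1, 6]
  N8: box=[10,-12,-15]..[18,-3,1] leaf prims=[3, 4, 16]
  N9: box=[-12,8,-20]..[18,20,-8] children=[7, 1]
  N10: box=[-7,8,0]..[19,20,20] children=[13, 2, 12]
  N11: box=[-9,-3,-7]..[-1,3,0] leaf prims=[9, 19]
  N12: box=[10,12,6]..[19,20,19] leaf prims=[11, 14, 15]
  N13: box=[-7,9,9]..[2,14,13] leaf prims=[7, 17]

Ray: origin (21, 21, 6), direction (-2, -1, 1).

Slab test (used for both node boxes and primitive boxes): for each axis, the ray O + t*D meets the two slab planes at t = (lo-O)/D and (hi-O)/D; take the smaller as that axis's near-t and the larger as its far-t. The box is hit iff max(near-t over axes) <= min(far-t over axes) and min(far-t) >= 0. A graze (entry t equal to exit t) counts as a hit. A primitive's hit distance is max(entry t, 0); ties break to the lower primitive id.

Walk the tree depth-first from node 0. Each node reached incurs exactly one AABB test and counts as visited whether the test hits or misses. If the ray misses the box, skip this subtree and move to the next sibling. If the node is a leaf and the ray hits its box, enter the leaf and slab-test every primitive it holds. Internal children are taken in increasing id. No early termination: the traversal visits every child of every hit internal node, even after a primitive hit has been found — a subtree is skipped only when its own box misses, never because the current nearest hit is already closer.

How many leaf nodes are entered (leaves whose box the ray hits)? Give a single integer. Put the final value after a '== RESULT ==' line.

Walk:
N0 x:[1,37/2] y:[1,36] z:[-26,14] -> hit [1,14], descend [3, 4, 9, 10]
  N3 x:[11,37/2] y:[18,34] z:[-13,1] -> miss, prune
  N4 x:[3/2,11] y:[24,36] z:[-24,-5] -> miss, prune
  N9 x:[3/2,33/2] y:[1,13] z:[-26,-14] -> miss, prune
  N10 x:[1,14] y:[1,13] z:[-6,14] -> hit [1,13], descend [2, 12, 13]
    N2 x:[10,23/2] y:[6,13] z:[-6,14] -> hit [10,23/2] leaf, test {P8(miss), P10(miss)}
    N12 x:[1,11/2] y:[1,9] z:[0,13] -> hit [1,11/2] leaf, test {P11@t=2, P14(miss), P15(miss)}
    N13 x:[19/2,14] y:[7,12] z:[3,7] -> miss, prune

8 AABB tests over nodes [0, 3, 4, 9, 10, 2, 12, 13]; 2 leaves entered; closest P11.

== RESULT ==
2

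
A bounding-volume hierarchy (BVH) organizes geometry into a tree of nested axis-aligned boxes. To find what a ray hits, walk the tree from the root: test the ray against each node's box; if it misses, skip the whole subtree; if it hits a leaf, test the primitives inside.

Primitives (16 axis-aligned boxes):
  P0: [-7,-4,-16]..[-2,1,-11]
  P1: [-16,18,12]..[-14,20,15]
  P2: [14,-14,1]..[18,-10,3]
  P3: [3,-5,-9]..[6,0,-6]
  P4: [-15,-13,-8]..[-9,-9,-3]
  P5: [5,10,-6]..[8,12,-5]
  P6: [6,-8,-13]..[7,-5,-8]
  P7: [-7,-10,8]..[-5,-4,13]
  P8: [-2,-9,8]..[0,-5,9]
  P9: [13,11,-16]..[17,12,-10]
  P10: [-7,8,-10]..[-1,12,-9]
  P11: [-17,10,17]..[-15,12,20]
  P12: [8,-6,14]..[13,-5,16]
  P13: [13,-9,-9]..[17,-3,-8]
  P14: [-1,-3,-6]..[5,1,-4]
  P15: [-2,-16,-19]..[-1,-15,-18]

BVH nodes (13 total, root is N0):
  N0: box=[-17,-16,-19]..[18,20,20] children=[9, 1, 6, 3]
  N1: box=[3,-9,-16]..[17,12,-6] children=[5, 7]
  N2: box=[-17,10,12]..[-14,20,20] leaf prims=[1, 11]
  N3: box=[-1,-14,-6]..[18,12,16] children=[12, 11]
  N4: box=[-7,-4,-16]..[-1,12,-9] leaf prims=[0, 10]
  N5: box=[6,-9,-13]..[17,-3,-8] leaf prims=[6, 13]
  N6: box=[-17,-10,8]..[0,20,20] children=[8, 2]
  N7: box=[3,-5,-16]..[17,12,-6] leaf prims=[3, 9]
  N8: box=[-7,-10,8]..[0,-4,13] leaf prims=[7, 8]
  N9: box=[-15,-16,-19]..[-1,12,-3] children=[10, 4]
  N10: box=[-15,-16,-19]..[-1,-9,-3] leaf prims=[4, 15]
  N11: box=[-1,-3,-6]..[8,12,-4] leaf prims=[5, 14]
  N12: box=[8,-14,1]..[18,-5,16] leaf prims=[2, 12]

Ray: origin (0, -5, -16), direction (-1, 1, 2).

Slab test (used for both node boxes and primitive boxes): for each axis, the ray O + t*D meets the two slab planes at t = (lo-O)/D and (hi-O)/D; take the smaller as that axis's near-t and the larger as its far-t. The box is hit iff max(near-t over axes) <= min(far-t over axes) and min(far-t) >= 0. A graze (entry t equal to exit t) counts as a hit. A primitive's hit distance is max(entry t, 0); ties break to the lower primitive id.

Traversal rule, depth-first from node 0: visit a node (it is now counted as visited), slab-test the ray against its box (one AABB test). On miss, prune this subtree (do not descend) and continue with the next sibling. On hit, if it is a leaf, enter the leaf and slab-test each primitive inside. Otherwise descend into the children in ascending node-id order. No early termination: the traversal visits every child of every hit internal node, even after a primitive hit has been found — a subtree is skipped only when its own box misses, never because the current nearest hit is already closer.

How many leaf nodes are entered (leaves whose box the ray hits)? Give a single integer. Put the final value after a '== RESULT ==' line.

Trace the traversal:
N0 x:[-18,17] y:[-11,25] z:[-3/2,18] -> hit [-3/2,17], descend [1, 3, 6, 9]
  N1 x:[-17,-3] y:[-4,17] z:[0,5] -> miss, prune
  N3 x:[-18,1] y:[-9,17] z:[5,16] -> miss, prune
  N6 x:[0,17] y:[-5,25] z:[12,18] -> hit [12,17], descend [2, 8]
    N2 x:[14,17] y:[15,25] z:[14,18] -> hit [15,17] leaf, test {P1(miss), P11@t=33/2}
    N8 x:[0,7] y:[-5,1] z:[12,29/2] -> miss, prune
  N9 x:[1,15] y:[-11,17] z:[-3/2,13/2] -> hit [1,13/2], descend [4, 10]
    N4 x:[1,7] y:[1,17] z:[0,7/2] -> hit [1,7/2] leaf, test {P0@t=2, P10(miss)}
    N10 x:[1,15] y:[-11,-4] z:[-3/2,13/2] -> miss, prune

9 AABB tests over nodes [0, 1, 3, 6, 2, 8, 9, 4, 10]; 2 leaves entered; closest P0.

== RESULT ==
2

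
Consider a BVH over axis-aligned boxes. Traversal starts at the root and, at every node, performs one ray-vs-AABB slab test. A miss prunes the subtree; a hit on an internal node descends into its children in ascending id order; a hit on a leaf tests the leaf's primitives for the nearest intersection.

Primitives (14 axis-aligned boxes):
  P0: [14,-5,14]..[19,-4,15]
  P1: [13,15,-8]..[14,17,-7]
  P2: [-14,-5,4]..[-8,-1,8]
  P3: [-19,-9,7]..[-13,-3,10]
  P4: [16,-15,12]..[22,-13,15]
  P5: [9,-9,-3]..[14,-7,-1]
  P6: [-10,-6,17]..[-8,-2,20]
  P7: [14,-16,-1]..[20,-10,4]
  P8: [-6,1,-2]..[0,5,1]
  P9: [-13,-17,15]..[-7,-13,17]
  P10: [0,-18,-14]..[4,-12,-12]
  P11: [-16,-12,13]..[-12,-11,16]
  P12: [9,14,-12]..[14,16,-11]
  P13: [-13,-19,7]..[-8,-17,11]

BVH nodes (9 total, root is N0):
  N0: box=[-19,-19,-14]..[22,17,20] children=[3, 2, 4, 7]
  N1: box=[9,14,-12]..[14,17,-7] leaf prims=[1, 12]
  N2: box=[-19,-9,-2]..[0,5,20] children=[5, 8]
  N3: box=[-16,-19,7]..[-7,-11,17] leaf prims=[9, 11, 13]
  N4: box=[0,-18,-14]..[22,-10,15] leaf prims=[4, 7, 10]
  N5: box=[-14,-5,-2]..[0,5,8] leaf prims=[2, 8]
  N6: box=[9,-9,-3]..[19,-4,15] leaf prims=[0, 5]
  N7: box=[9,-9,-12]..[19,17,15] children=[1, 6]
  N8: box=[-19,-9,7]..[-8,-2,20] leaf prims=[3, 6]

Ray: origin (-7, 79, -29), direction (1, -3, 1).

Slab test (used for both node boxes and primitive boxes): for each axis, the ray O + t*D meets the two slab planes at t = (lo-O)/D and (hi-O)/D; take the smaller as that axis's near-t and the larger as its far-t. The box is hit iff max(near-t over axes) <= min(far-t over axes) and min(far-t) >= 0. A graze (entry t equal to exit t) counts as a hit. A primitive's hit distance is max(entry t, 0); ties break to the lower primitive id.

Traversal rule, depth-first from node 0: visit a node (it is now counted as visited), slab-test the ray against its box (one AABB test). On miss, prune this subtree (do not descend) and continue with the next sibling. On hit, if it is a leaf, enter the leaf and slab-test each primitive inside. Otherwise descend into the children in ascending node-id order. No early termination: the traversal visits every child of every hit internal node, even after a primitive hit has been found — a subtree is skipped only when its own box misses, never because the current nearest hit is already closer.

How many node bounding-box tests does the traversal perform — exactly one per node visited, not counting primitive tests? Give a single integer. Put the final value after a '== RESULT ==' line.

Traverse from the root:
N0 x:[-12,29] y:[62/3,98/3] z:[15,49] -> hit [62/3,29], descend [2, 3, 4, 7]
  N2 x:[-12,7] y:[74/3,88/3] z:[27,49] -> miss, prune
  N3 x:[-9,0] y:[30,98/3] z:[36,46] -> miss, prune
  N4 x:[7,29] y:[89/3,97/3] z:[15,44] -> miss, prune
  N7 x:[16,26] y:[62/3,88/3] z:[17,44] -> hit [62/3,26], descend [1, 6]
    N1 x:[16,21] y:[62/3,65/3] z:[17,22] -> hit [62/3,21] leaf, test {P1@t=21, P12(miss)}
    N6 x:[16,26] y:[83/3,88/3] z:[26,44] -> miss, prune

Visited [0, 2, 3, 4, 7, 1, 6]. Tests: 7 box, 1 leaf. Nearest: P1.

== RESULT ==
7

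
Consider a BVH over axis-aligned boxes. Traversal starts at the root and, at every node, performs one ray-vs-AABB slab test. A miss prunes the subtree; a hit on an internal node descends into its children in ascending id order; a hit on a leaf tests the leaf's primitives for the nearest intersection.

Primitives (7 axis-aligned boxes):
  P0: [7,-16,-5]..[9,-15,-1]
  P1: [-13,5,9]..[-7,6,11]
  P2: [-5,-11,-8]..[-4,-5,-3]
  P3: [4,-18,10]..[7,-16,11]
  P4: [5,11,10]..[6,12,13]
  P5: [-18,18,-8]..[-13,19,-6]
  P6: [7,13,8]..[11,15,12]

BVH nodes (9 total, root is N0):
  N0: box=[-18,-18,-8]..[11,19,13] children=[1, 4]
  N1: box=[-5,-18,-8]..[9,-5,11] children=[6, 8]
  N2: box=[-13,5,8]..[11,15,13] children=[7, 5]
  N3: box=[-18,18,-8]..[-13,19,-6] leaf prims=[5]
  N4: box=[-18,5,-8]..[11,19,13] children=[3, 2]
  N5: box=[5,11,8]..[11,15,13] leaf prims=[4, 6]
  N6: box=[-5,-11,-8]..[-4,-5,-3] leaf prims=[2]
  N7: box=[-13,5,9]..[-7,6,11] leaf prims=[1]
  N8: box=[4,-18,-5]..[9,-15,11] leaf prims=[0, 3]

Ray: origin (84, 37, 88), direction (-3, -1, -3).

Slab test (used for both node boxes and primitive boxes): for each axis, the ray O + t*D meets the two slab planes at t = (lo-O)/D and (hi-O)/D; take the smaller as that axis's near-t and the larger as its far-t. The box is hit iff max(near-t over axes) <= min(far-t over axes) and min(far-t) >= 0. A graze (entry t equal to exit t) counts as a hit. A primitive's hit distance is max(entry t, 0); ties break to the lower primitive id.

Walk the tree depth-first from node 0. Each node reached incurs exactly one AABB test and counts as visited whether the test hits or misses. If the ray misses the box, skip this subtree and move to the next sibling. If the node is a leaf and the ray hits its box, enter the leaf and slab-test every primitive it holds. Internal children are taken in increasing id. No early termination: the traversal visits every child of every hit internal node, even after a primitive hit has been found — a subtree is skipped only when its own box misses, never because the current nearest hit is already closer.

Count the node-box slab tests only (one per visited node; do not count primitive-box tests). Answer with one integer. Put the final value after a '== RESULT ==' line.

Walk:
N0 x:[73/3,34] y:[18,55] z:[25,32] -> hit [25,32], descend [1, 4]
  N1 x:[25,89/3] y:[42,55] z:[77/3,32] -> miss, prune
  N4 x:[73/3,34] y:[18,32] z:[25,32] -> hit [25,32], descend [2, 3]
    N2 x:[73/3,97/3] y:[22,32] z:[25,80/3] -> hit [25,80/3], descend [5, 7]
      N5 x:[73/3,79/3] y:[22,26] z:[25,80/3] -> hit [25,26] leaf, test {P4@t=26, P6(miss)}
      N7 x:[91/3,97/3] y:[31,32] z:[77/3,79/3] -> miss, prune
    N3 x:[97/3,34] y:[18,19] z:[94/3,32] -> miss, prune

7 AABB tests over nodes [0, 1, 4, 2, 5, 7, 3]; 1 leaf entered; closest P4.

== RESULT ==
7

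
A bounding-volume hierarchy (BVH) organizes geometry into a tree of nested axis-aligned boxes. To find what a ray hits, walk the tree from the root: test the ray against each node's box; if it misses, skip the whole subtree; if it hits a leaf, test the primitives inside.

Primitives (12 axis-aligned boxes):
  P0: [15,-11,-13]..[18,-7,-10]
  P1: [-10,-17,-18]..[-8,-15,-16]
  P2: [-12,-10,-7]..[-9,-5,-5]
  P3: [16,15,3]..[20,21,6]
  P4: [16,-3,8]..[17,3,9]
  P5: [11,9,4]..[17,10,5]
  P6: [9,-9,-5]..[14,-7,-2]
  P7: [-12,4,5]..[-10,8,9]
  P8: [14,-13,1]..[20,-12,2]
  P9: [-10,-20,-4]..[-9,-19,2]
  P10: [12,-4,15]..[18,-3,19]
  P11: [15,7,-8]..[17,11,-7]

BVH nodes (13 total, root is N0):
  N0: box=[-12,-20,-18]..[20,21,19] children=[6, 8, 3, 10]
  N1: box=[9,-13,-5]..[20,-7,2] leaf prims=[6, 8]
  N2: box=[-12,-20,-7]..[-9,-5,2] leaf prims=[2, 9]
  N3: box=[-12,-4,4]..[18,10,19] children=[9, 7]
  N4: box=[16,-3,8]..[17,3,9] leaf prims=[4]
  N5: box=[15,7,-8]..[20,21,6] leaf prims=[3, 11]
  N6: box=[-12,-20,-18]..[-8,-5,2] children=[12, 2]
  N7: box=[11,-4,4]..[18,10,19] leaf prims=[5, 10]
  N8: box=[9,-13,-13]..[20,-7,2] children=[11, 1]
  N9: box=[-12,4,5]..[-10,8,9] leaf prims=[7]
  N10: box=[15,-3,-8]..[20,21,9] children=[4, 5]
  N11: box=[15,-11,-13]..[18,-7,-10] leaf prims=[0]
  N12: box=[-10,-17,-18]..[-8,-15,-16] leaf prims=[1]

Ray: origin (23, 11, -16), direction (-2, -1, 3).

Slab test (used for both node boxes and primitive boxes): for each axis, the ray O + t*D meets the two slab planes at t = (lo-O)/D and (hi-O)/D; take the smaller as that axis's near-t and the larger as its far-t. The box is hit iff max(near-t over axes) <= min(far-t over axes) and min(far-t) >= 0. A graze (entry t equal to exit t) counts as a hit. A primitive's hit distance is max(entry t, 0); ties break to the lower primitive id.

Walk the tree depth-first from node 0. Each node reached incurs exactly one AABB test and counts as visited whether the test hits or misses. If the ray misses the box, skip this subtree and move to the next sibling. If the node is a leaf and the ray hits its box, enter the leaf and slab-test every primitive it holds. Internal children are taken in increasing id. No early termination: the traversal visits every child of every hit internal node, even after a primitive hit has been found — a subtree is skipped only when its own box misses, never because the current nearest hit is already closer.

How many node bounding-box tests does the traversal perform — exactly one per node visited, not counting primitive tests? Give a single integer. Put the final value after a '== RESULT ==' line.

Traverse from the root:
N0 x:[3/2,35/2] y:[-10,31] z:[-2/3,35/3] -> hit [3/2,35/3], descend [3, 6, 8, 10]
  N3 x:[5/2,35/2] y:[1,15] z:[20/3,35/3] -> hit [20/3,35/3], descend [7, 9]
    N7 x:[5/2,6] y:[1,15] z:[20/3,35/3] -> miss, prune
    N9 x:[33/2,35/2] y:[3,7] z:[7,25/3] -> miss, prune
  N6 x:[31/2,35/2] y:[16,31] z:[-2/3,6] -> miss, prune
  N8 x:[3/2,7] y:[18,24] z:[1,6] -> miss, prune
  N10 x:[3/2,4] y:[-10,14] z:[8/3,25/3] -> hit [8/3,4], descend [4, 5]
    N4 x:[3,7/2] y:[8,14] z:[8,25/3] -> miss, prune
    N5 x:[3/2,4] y:[-10,4] z:[8/3,22/3] -> hit [8/3,4] leaf, test {P3(miss), P11@t=3}

order=[0, 3, 7, 9, 6, 8, 10, 4, 5]  |boxes|=9  |leaves|=1  hit=P11

== RESULT ==
9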